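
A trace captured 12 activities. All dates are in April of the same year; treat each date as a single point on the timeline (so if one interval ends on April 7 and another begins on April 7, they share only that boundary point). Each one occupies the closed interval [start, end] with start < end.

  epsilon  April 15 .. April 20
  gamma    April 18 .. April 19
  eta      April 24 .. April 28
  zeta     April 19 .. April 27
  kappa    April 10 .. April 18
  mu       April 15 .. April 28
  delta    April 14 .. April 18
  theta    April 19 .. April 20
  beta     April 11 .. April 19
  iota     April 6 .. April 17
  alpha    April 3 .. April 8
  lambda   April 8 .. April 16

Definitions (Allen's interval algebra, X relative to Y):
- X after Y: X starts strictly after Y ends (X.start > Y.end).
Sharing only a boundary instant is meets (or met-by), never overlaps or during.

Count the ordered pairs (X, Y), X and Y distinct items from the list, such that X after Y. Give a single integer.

Checking all 132 ordered pairs for relation 'after'; matching pairs in alphabetical order:
(beta, alpha): beta after alpha ✓
(delta, alpha): delta after alpha ✓
(epsilon, alpha): epsilon after alpha ✓
(eta, alpha): eta after alpha ✓
(eta, beta): eta after beta ✓
(eta, delta): eta after delta ✓
(eta, epsilon): eta after epsilon ✓
(eta, gamma): eta after gamma ✓
(eta, iota): eta after iota ✓
(eta, kappa): eta after kappa ✓
(eta, lambda): eta after lambda ✓
(eta, theta): eta after theta ✓
(gamma, alpha): gamma after alpha ✓
(gamma, iota): gamma after iota ✓
(gamma, lambda): gamma after lambda ✓
(kappa, alpha): kappa after alpha ✓
(mu, alpha): mu after alpha ✓
(theta, alpha): theta after alpha ✓
(theta, delta): theta after delta ✓
(theta, iota): theta after iota ✓
(theta, kappa): theta after kappa ✓
(theta, lambda): theta after lambda ✓
(zeta, alpha): zeta after alpha ✓
(zeta, delta): zeta after delta ✓
... plus 3 further pairs not listed.
Count: 27.

27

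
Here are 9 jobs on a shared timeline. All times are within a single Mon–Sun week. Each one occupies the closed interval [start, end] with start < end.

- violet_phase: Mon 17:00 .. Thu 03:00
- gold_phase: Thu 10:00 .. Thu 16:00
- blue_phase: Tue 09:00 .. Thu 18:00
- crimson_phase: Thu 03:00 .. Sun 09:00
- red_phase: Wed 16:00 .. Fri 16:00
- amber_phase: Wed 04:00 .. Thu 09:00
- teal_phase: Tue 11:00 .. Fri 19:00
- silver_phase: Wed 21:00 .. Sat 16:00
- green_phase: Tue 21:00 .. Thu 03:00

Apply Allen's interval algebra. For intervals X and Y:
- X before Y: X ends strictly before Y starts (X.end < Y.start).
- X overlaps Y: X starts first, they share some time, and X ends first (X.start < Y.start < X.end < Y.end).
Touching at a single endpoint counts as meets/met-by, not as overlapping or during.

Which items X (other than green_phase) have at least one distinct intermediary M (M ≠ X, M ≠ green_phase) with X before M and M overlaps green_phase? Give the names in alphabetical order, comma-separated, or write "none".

none

Target green_phase = [Tue 21:00, Thu 03:00].
Intermediaries M with M overlaps green_phase: none.
Union: none.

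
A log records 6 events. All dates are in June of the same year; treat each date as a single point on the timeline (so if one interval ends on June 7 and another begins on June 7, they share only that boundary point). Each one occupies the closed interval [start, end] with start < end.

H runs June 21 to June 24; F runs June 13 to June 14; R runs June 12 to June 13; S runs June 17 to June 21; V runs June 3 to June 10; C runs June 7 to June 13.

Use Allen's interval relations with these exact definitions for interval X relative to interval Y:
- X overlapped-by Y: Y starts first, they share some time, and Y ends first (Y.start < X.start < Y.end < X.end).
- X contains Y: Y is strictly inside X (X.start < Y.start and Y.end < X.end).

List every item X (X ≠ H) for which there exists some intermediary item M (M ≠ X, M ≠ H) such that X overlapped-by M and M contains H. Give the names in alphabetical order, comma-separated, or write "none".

Target H = [June 21, June 24].
Intermediaries M with M contains H: none.
Union: none.

none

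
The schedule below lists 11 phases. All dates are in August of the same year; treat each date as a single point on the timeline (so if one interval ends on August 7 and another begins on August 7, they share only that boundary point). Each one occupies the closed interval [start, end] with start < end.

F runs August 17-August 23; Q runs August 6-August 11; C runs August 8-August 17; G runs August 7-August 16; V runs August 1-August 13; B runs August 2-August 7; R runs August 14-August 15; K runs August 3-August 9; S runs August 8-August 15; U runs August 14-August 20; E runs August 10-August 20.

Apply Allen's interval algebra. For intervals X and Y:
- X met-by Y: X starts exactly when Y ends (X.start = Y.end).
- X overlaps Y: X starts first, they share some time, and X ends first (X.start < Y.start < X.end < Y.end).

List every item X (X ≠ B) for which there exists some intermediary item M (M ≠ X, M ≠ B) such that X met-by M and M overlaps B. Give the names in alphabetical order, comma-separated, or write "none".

Target B = [August 2, August 7].
Intermediaries M with M overlaps B: none.
Union: none.

none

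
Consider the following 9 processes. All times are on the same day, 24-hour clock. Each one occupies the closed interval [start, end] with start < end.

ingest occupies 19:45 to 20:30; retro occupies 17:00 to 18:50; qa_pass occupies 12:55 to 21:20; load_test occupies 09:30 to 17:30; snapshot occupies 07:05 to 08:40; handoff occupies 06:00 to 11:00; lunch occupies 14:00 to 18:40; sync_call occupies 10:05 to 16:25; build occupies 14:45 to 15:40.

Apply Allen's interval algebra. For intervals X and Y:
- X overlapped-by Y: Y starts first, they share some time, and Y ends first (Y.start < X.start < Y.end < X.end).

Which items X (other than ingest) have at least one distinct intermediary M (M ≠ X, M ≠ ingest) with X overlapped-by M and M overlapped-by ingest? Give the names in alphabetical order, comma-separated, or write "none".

Target ingest = [19:45, 20:30].
Intermediaries M with M overlapped-by ingest: none.
Union: none.

none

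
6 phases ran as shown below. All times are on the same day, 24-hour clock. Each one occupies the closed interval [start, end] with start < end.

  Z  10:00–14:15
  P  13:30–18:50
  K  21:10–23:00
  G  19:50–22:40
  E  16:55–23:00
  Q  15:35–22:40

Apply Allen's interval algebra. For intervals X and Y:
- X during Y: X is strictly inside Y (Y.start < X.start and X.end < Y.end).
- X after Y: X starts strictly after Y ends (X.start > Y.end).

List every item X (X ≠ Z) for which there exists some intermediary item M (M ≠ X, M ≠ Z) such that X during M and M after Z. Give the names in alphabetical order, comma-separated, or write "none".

Target Z = [10:00, 14:15].
Intermediaries M with M after Z: E, G, K, Q.
Via E — items with X during E: G.
Via G — items with X during G: none.
Via K — items with X during K: none.
Via Q — items with X during Q: none.
Union: G.

G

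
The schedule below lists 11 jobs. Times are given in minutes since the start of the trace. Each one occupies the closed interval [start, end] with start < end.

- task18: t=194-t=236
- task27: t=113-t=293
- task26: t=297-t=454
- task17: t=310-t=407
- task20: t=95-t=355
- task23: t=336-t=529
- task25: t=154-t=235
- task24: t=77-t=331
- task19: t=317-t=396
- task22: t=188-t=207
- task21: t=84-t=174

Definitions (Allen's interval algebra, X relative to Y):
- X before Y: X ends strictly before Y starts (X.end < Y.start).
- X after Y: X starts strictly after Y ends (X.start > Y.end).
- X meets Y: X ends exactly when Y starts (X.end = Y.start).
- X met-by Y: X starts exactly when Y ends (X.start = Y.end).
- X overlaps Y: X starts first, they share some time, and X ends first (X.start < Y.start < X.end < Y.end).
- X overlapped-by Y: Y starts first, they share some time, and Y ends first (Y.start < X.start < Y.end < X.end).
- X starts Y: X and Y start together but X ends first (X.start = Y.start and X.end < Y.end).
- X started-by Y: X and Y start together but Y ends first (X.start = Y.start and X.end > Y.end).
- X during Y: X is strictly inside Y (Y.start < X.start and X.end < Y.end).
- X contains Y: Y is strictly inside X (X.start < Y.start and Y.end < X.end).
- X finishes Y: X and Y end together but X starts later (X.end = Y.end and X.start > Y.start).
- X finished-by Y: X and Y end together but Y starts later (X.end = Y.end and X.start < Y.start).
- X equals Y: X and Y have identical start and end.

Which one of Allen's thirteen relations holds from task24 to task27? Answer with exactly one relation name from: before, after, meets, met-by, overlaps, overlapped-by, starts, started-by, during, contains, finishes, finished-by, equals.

contains

task24 = [t=77, t=331]; task27 = [t=113, t=293].
Compare endpoints: task24.start < task27.start, task24.start < task27.end, task24.end > task27.start, task24.end > task27.end.
That pattern is 'contains'.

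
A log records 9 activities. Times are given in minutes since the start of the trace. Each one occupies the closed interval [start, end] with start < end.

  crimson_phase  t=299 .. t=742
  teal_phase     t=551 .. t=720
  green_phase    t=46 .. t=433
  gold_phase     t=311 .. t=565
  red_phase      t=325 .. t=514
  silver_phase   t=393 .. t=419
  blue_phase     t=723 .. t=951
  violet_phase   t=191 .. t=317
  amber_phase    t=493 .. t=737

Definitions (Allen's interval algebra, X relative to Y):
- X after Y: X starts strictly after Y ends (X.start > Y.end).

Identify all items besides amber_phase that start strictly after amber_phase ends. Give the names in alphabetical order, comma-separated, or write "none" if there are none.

Target amber_phase = [t=493, t=737].
blue_phase [t=723, t=951] → overlapped-by → no.
crimson_phase [t=299, t=742] → contains → no.
gold_phase [t=311, t=565] → overlaps → no.
green_phase [t=46, t=433] → before → no.
red_phase [t=325, t=514] → overlaps → no.
silver_phase [t=393, t=419] → before → no.
teal_phase [t=551, t=720] → during → no.
violet_phase [t=191, t=317] → before → no.
Result: none.

none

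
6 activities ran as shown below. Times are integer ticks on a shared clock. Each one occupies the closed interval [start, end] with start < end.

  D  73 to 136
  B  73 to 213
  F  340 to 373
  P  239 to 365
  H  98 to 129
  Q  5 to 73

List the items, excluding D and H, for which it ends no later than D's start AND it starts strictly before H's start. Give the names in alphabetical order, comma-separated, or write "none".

Q

Conditions: its end is no later than D's start (X.end <= 73) AND its start is strictly before H's start (X.start < 98).
B: end 213 <= 73? ✗; start 73 < 98? ✓ → no.
F: end 373 <= 73? ✗; start 340 < 98? ✗ → no.
P: end 365 <= 73? ✗; start 239 < 98? ✗ → no.
Q: end 73 <= 73? ✓; start 5 < 98? ✓ → yes.
Result: Q.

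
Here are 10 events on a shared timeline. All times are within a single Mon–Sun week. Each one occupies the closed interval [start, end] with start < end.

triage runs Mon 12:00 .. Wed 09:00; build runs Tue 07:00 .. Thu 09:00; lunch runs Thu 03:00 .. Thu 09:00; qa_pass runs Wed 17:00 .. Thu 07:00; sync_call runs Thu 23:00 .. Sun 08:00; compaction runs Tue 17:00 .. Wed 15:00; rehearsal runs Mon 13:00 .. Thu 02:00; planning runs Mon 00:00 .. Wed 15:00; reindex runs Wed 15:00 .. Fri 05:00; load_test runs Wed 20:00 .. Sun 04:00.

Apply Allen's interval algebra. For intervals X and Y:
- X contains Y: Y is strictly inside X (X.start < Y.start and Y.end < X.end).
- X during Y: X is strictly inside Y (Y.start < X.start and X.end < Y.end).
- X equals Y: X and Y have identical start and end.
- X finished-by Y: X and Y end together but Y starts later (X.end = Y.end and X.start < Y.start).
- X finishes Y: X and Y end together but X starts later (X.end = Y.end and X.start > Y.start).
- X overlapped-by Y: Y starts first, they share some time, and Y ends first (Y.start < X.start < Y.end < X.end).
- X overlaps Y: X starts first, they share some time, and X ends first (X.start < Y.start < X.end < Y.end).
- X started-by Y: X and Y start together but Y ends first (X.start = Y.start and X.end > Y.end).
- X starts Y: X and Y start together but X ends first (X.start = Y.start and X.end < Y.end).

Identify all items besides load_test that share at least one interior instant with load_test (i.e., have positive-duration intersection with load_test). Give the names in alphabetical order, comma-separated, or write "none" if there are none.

build, lunch, qa_pass, rehearsal, reindex, sync_call

Target load_test = [Wed 20:00, Sun 04:00].
build [Tue 07:00, Thu 09:00] → overlaps → yes.
compaction [Tue 17:00, Wed 15:00] → before → no.
lunch [Thu 03:00, Thu 09:00] → during → yes.
planning [Mon 00:00, Wed 15:00] → before → no.
qa_pass [Wed 17:00, Thu 07:00] → overlaps → yes.
rehearsal [Mon 13:00, Thu 02:00] → overlaps → yes.
reindex [Wed 15:00, Fri 05:00] → overlaps → yes.
sync_call [Thu 23:00, Sun 08:00] → overlapped-by → yes.
triage [Mon 12:00, Wed 09:00] → before → no.
Result: build, lunch, qa_pass, rehearsal, reindex, sync_call.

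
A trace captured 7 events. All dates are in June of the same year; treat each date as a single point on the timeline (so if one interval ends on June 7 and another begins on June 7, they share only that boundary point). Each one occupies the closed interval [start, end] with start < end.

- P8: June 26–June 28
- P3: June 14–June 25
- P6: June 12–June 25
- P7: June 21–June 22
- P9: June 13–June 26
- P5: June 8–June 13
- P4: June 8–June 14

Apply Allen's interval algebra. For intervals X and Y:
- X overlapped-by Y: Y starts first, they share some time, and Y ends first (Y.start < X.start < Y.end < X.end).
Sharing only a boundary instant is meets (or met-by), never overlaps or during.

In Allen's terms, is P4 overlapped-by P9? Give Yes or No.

No

P4 = [June 8, June 14], P9 = [June 13, June 26].
Actual relation of P4 to P9: overlaps.
Asked whether 'overlapped-by' holds → No.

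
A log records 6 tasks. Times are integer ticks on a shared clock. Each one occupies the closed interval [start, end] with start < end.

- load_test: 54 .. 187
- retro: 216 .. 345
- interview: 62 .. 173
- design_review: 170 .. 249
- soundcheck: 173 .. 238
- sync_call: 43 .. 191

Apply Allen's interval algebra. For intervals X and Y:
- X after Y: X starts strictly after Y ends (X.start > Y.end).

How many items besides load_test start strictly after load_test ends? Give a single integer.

Target load_test = [54, 187].
design_review [170, 249] → overlapped-by → no.
interview [62, 173] → during → no.
retro [216, 345] → after → counts.
soundcheck [173, 238] → overlapped-by → no.
sync_call [43, 191] → contains → no.
Total: 1.

1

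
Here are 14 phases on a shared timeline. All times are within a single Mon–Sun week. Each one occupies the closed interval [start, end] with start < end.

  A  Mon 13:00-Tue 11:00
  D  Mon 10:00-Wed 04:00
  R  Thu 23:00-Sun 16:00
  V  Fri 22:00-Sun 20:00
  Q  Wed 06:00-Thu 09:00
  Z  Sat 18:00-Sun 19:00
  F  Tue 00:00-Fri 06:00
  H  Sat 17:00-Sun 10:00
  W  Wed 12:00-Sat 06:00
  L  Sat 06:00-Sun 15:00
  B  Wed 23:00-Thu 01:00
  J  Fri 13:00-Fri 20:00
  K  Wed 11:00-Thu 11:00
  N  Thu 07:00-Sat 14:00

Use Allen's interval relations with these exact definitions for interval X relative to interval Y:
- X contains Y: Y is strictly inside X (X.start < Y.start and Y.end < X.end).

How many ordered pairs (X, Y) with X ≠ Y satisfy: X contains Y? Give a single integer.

Checking all 182 ordered pairs for relation 'contains'; matching pairs in alphabetical order:
(D, A): D contains A ✓
(F, B): F contains B ✓
(F, K): F contains K ✓
(F, Q): F contains Q ✓
(K, B): K contains B ✓
(L, H): L contains H ✓
(N, J): N contains J ✓
(Q, B): Q contains B ✓
(R, H): R contains H ✓
(R, J): R contains J ✓
(R, L): R contains L ✓
(V, H): V contains H ✓
(V, L): V contains L ✓
(V, Z): V contains Z ✓
(W, B): W contains B ✓
(W, J): W contains J ✓
Count: 16.

16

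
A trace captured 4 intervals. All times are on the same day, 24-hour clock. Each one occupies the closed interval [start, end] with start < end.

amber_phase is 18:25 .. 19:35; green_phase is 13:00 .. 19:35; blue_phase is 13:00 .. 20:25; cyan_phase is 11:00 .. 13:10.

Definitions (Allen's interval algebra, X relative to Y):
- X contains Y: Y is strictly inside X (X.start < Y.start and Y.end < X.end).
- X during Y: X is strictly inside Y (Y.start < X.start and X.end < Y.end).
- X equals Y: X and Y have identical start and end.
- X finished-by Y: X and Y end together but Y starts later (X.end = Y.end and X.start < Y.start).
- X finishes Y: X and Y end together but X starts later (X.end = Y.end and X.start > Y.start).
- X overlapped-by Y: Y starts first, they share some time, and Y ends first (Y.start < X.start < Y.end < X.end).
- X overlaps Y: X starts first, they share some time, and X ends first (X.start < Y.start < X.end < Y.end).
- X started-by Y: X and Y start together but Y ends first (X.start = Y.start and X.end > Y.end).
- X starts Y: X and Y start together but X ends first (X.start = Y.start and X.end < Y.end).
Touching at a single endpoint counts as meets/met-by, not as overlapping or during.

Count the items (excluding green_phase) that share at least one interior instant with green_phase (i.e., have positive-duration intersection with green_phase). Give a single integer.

Target green_phase = [13:00, 19:35].
amber_phase [18:25, 19:35] → finishes → counts.
blue_phase [13:00, 20:25] → started-by → counts.
cyan_phase [11:00, 13:10] → overlaps → counts.
Total: 3.

3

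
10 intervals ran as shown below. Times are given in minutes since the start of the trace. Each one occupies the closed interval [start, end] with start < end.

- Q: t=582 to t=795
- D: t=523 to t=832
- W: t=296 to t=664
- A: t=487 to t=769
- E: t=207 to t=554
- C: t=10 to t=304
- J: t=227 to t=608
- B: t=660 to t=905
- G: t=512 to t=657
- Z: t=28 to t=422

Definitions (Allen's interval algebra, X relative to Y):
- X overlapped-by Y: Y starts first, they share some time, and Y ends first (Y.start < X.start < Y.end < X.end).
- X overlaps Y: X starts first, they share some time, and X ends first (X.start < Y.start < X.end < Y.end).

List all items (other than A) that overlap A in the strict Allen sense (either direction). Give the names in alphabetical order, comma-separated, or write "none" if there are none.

Target A = [t=487, t=769].
B [t=660, t=905] → overlapped-by → yes.
C [t=10, t=304] → before → no.
D [t=523, t=832] → overlapped-by → yes.
E [t=207, t=554] → overlaps → yes.
G [t=512, t=657] → during → no.
J [t=227, t=608] → overlaps → yes.
Q [t=582, t=795] → overlapped-by → yes.
W [t=296, t=664] → overlaps → yes.
Z [t=28, t=422] → before → no.
Result: B, D, E, J, Q, W.

B, D, E, J, Q, W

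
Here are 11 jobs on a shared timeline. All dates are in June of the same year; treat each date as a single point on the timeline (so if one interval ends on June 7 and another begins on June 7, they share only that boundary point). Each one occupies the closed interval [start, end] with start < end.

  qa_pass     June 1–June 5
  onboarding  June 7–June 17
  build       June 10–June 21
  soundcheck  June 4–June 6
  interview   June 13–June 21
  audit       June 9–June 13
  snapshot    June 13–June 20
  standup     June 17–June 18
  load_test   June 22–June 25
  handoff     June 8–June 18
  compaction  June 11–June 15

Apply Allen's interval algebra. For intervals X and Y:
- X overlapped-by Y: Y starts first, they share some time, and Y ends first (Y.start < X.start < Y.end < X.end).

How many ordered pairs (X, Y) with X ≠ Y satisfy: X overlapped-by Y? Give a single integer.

Checking all 110 ordered pairs for relation 'overlapped-by'; matching pairs in alphabetical order:
(build, audit): build overlapped-by audit ✓
(build, handoff): build overlapped-by handoff ✓
(build, onboarding): build overlapped-by onboarding ✓
(compaction, audit): compaction overlapped-by audit ✓
(handoff, onboarding): handoff overlapped-by onboarding ✓
(interview, compaction): interview overlapped-by compaction ✓
(interview, handoff): interview overlapped-by handoff ✓
(interview, onboarding): interview overlapped-by onboarding ✓
(snapshot, compaction): snapshot overlapped-by compaction ✓
(snapshot, handoff): snapshot overlapped-by handoff ✓
(snapshot, onboarding): snapshot overlapped-by onboarding ✓
(soundcheck, qa_pass): soundcheck overlapped-by qa_pass ✓
Count: 12.

12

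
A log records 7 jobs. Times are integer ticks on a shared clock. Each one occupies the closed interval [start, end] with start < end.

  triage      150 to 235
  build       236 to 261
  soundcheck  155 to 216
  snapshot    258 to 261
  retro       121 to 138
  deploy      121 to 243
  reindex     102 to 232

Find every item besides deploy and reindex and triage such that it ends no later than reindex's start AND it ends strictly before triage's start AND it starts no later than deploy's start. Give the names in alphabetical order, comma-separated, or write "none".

none

Conditions: its end is no later than reindex's start (X.end <= 102) AND its end is strictly before triage's start (X.end < 150) AND its start is no later than deploy's start (X.start <= 121).
build: end 261 <= 102? ✗; end 261 < 150? ✗; start 236 <= 121? ✗ → no.
retro: end 138 <= 102? ✗; end 138 < 150? ✓; start 121 <= 121? ✓ → no.
snapshot: end 261 <= 102? ✗; end 261 < 150? ✗; start 258 <= 121? ✗ → no.
soundcheck: end 216 <= 102? ✗; end 216 < 150? ✗; start 155 <= 121? ✗ → no.
Result: none.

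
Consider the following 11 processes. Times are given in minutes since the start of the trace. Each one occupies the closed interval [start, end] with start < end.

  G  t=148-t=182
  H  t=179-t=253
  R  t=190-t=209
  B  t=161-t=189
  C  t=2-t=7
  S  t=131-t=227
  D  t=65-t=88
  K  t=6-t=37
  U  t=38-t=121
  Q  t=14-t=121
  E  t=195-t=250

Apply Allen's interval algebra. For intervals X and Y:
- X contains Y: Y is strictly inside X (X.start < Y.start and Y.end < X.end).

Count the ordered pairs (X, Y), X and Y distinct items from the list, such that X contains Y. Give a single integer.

7

Checking all 110 ordered pairs for relation 'contains'; matching pairs in alphabetical order:
(H, E): H contains E ✓
(H, R): H contains R ✓
(Q, D): Q contains D ✓
(S, B): S contains B ✓
(S, G): S contains G ✓
(S, R): S contains R ✓
(U, D): U contains D ✓
Count: 7.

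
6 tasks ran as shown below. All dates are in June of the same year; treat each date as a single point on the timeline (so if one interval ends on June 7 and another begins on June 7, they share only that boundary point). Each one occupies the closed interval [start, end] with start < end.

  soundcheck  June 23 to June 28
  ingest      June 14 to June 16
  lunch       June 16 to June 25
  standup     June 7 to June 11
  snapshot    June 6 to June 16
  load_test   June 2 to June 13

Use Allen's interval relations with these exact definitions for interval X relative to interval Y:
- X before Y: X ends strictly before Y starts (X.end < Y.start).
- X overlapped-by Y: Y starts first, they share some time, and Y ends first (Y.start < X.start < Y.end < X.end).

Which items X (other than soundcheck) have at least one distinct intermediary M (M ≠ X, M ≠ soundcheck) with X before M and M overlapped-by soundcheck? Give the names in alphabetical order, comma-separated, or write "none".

none

Target soundcheck = [June 23, June 28].
Intermediaries M with M overlapped-by soundcheck: none.
Union: none.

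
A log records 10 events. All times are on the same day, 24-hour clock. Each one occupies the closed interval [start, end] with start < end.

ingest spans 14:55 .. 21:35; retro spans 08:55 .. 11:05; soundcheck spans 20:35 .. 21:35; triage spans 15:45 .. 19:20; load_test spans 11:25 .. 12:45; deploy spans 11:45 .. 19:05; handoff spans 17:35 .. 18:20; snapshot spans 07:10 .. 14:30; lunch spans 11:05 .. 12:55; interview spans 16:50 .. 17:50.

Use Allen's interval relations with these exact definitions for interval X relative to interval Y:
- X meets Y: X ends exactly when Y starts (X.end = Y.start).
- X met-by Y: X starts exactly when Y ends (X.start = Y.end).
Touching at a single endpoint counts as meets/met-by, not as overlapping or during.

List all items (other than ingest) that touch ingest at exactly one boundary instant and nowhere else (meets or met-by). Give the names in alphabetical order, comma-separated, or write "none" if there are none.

none

Target ingest = [14:55, 21:35].
deploy [11:45, 19:05] → overlaps → no.
handoff [17:35, 18:20] → during → no.
interview [16:50, 17:50] → during → no.
load_test [11:25, 12:45] → before → no.
lunch [11:05, 12:55] → before → no.
retro [08:55, 11:05] → before → no.
snapshot [07:10, 14:30] → before → no.
soundcheck [20:35, 21:35] → finishes → no.
triage [15:45, 19:20] → during → no.
Result: none.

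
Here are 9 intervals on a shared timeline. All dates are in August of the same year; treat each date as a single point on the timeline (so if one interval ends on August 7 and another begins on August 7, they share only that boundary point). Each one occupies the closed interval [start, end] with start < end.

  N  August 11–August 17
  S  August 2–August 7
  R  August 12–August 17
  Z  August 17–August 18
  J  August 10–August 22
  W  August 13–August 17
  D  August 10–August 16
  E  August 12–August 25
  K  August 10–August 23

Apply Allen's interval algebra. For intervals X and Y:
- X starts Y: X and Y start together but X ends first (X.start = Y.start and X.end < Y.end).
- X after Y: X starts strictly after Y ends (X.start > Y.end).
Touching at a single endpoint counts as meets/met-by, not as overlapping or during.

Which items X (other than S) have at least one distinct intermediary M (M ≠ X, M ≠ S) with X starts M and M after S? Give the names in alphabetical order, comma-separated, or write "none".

D, J, R

Target S = [August 2, August 7].
Intermediaries M with M after S: D, E, J, K, N, R, W, Z.
Via D — items with X starts D: none.
Via E — items with X starts E: R.
Via J — items with X starts J: D.
Via K — items with X starts K: D, J.
Via N — items with X starts N: none.
Via R — items with X starts R: none.
Via W — items with X starts W: none.
Via Z — items with X starts Z: none.
Union: D, J, R.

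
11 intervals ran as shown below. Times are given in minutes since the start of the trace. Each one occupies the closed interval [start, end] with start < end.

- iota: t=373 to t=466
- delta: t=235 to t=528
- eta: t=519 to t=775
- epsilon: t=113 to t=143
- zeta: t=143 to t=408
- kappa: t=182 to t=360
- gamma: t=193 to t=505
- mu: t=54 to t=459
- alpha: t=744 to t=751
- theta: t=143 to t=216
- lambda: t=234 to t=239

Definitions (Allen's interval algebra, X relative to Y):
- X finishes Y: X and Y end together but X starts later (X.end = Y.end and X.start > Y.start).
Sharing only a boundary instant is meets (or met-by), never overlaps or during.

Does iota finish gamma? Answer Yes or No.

No

iota = [t=373, t=466], gamma = [t=193, t=505].
Actual relation of iota to gamma: during.
Asked whether 'finishes' holds → No.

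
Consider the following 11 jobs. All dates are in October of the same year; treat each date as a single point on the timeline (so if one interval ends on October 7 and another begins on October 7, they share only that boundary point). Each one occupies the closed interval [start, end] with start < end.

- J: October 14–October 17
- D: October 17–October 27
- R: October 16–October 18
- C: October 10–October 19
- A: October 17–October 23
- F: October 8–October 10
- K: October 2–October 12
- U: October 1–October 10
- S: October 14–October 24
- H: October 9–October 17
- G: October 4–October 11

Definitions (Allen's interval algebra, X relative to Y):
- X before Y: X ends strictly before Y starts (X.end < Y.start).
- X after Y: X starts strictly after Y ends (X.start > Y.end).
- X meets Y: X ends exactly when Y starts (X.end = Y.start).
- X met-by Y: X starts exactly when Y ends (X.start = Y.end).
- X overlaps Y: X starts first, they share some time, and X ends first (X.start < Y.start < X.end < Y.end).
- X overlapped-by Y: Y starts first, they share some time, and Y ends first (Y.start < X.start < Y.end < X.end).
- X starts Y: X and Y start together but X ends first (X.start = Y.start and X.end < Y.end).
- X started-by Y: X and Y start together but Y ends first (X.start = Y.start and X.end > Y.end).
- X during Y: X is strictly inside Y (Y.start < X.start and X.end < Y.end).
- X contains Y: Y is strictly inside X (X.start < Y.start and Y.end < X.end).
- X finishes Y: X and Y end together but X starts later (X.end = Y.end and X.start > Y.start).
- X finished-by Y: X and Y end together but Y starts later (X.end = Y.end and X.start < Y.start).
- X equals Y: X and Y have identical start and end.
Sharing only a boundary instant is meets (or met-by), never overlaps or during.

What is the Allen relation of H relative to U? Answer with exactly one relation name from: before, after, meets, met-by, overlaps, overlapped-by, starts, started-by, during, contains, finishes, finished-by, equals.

overlapped-by

H = [October 9, October 17]; U = [October 1, October 10].
Compare endpoints: H.start > U.start, H.start < U.end, H.end > U.start, H.end > U.end.
That pattern is 'overlapped-by'.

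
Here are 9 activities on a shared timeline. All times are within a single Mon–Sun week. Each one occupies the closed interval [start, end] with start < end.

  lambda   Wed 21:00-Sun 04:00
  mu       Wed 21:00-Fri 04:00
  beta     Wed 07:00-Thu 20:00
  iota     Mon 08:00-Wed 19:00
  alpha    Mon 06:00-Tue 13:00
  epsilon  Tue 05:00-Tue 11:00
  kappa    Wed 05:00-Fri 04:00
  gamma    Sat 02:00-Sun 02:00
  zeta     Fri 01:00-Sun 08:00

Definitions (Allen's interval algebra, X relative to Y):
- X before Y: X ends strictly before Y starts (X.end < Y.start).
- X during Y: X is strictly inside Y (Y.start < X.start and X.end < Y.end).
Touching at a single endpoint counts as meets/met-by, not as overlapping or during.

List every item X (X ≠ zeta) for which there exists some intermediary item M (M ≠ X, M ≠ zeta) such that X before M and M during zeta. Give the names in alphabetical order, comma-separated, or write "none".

Target zeta = [Fri 01:00, Sun 08:00].
Intermediaries M with M during zeta: gamma.
Via gamma — items with X before gamma: alpha, beta, epsilon, iota, kappa, mu.
Union: alpha, beta, epsilon, iota, kappa, mu.

alpha, beta, epsilon, iota, kappa, mu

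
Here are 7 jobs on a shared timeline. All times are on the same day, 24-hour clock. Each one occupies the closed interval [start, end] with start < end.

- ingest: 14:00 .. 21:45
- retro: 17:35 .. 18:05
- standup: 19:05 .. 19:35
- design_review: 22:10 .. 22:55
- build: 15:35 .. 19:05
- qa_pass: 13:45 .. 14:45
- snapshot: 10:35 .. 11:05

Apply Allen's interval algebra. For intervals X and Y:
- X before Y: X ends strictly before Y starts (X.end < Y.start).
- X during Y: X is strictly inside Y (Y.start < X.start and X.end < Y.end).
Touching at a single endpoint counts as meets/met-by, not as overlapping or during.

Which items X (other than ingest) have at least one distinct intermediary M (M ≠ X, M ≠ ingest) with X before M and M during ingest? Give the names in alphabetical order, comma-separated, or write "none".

qa_pass, retro, snapshot

Target ingest = [14:00, 21:45].
Intermediaries M with M during ingest: build, retro, standup.
Via build — items with X before build: qa_pass, snapshot.
Via retro — items with X before retro: qa_pass, snapshot.
Via standup — items with X before standup: qa_pass, retro, snapshot.
Union: qa_pass, retro, snapshot.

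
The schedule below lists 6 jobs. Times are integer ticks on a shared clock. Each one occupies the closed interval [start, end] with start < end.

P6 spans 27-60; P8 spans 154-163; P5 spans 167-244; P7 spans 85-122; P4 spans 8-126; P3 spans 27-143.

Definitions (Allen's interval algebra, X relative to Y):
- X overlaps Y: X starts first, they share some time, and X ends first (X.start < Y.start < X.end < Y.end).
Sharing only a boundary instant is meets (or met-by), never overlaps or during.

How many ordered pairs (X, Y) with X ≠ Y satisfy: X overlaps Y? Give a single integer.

Checking all 30 ordered pairs for relation 'overlaps'; matching pairs in alphabetical order:
(P4, P3): P4 overlaps P3 ✓
Count: 1.

1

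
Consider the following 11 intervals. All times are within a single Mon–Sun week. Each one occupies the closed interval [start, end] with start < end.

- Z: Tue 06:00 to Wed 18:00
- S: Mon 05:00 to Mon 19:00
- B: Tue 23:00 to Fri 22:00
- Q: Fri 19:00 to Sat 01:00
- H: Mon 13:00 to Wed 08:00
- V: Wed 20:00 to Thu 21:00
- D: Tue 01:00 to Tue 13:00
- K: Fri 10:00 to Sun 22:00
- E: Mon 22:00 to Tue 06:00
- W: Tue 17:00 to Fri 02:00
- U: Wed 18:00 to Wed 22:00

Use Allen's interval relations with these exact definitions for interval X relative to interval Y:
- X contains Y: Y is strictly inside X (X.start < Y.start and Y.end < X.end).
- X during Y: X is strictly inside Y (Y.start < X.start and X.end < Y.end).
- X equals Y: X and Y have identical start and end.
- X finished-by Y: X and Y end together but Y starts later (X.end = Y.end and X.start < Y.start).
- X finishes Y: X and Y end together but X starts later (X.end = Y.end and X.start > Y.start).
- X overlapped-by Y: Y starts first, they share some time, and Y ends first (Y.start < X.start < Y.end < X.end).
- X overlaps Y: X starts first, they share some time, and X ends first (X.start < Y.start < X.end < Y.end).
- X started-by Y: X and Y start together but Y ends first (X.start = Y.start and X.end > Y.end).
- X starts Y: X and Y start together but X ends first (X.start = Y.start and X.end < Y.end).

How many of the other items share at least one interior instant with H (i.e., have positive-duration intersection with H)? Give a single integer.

6

Target H = [Mon 13:00, Wed 08:00].
B [Tue 23:00, Fri 22:00] → overlapped-by → counts.
D [Tue 01:00, Tue 13:00] → during → counts.
E [Mon 22:00, Tue 06:00] → during → counts.
K [Fri 10:00, Sun 22:00] → after → no.
Q [Fri 19:00, Sat 01:00] → after → no.
S [Mon 05:00, Mon 19:00] → overlaps → counts.
U [Wed 18:00, Wed 22:00] → after → no.
V [Wed 20:00, Thu 21:00] → after → no.
W [Tue 17:00, Fri 02:00] → overlapped-by → counts.
Z [Tue 06:00, Wed 18:00] → overlapped-by → counts.
Total: 6.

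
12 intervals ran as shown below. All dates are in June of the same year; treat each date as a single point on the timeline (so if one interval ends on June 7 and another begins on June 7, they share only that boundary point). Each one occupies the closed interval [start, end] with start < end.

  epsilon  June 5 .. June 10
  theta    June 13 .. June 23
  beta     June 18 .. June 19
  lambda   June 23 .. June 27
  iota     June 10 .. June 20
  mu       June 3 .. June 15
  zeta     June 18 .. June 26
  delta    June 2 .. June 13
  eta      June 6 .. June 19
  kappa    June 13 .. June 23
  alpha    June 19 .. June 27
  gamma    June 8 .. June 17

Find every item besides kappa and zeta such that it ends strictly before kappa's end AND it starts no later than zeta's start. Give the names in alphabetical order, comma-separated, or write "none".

Conditions: its end is strictly before kappa's end (X.end < June 23) AND its start is no later than zeta's start (X.start <= June 18).
alpha: end June 27 < June 23? ✗; start June 19 <= June 18? ✗ → no.
beta: end June 19 < June 23? ✓; start June 18 <= June 18? ✓ → yes.
delta: end June 13 < June 23? ✓; start June 2 <= June 18? ✓ → yes.
epsilon: end June 10 < June 23? ✓; start June 5 <= June 18? ✓ → yes.
eta: end June 19 < June 23? ✓; start June 6 <= June 18? ✓ → yes.
gamma: end June 17 < June 23? ✓; start June 8 <= June 18? ✓ → yes.
iota: end June 20 < June 23? ✓; start June 10 <= June 18? ✓ → yes.
lambda: end June 27 < June 23? ✗; start June 23 <= June 18? ✗ → no.
mu: end June 15 < June 23? ✓; start June 3 <= June 18? ✓ → yes.
theta: end June 23 < June 23? ✗; start June 13 <= June 18? ✓ → no.
Result: beta, delta, epsilon, eta, gamma, iota, mu.

beta, delta, epsilon, eta, gamma, iota, mu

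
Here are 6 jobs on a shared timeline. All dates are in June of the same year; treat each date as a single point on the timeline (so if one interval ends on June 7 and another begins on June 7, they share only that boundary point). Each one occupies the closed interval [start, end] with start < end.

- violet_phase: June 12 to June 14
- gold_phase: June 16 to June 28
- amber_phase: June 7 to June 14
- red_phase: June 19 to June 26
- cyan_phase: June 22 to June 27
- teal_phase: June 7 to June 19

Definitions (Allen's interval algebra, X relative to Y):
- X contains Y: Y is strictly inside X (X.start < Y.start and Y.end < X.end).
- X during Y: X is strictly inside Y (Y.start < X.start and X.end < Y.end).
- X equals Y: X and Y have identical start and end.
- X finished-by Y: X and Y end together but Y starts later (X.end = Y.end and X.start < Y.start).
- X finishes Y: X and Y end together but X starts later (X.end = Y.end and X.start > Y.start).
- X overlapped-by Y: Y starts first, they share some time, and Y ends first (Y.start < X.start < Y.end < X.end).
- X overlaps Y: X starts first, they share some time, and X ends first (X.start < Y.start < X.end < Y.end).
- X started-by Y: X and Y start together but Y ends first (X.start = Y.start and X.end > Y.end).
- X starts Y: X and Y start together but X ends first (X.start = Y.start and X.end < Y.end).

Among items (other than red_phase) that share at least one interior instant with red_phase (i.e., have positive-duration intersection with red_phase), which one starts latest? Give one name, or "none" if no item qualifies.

Target red_phase = [June 19, June 26].
amber_phase [June 7, June 14] → before → excluded.
cyan_phase [June 22, June 27] → overlapped-by → candidate.
gold_phase [June 16, June 28] → contains → candidate.
teal_phase [June 7, June 19] → meets → excluded.
violet_phase [June 12, June 14] → before → excluded.
Among candidates, latest start is June 22 → cyan_phase.

cyan_phase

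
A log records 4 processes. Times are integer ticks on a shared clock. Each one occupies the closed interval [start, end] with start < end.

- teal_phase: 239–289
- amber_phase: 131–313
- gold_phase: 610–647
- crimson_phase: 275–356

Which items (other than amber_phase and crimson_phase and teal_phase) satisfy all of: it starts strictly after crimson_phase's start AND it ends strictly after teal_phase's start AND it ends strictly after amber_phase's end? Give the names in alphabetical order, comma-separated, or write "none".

gold_phase

Conditions: its start is strictly after crimson_phase's start (X.start > 275) AND its end is strictly after teal_phase's start (X.end > 239) AND its end is strictly after amber_phase's end (X.end > 313).
gold_phase: start 610 > 275? ✓; end 647 > 239? ✓; end 647 > 313? ✓ → yes.
Result: gold_phase.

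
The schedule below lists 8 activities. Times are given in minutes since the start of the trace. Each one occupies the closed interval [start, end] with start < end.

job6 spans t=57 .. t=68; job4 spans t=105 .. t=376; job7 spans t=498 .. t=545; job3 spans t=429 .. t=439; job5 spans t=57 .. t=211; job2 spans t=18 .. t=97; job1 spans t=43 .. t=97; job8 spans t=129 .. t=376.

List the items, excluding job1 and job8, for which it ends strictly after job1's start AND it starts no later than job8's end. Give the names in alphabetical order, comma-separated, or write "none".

Conditions: its end is strictly after job1's start (X.end > t=43) AND its start is no later than job8's end (X.start <= t=376).
job2: end t=97 > t=43? ✓; start t=18 <= t=376? ✓ → yes.
job3: end t=439 > t=43? ✓; start t=429 <= t=376? ✗ → no.
job4: end t=376 > t=43? ✓; start t=105 <= t=376? ✓ → yes.
job5: end t=211 > t=43? ✓; start t=57 <= t=376? ✓ → yes.
job6: end t=68 > t=43? ✓; start t=57 <= t=376? ✓ → yes.
job7: end t=545 > t=43? ✓; start t=498 <= t=376? ✗ → no.
Result: job2, job4, job5, job6.

job2, job4, job5, job6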